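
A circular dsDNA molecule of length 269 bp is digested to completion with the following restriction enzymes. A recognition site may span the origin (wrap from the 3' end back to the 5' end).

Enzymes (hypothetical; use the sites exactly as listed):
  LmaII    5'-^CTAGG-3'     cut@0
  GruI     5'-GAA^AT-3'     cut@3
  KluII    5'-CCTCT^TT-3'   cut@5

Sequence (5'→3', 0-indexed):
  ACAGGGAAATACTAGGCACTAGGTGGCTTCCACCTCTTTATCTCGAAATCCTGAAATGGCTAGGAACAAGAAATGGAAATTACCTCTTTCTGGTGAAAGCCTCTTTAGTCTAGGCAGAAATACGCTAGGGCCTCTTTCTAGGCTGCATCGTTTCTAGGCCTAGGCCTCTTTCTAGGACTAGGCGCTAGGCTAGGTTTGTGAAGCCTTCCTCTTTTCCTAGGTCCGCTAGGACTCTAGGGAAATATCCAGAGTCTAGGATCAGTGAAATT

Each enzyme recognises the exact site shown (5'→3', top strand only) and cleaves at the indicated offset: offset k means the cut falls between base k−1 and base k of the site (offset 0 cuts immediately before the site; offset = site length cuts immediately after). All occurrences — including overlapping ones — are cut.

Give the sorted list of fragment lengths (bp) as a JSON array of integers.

Site scan:
  LmaII (CTAGG, off=0): starts [11, 18, 59, 109, 124, 137, 153, 159, 171, 177, 184, 189, 216, 225, 233, 252] → cuts [11, 18, 59, 109, 124, 137, 153, 159, 171, 177, 184, 189, 216, 225, 233, 252]
  GruI (GAAAT, off=3): starts [5, 44, 52, 69, 75, 116, 238, 263] → cuts [8, 47, 55, 72, 78, 119, 241, 266]
  KluII (CCTCTTT, off=5): starts [32, 82, 99, 130, 164, 207] → cuts [37, 87, 104, 135, 169, 212]

Pooled cuts: [8, 11, 18, 37, 47, 55, 59, 72, 78, 87, 104, 109, 119, 124, 135, 137, 153, 159, 169, 171, 177, 184, 189, 212, 216, 225, 233, 241, 252, 266]

Fragment lengths:
  8→11: 3 bp
  11→18: 7 bp
  18→37: 19 bp
  37→47: 10 bp
  47→55: 8 bp
  55→59: 4 bp
  59→72: 13 bp
  72→78: 6 bp
  78→87: 9 bp
  87→104: 17 bp
  104→109: 5 bp
  109→119: 10 bp
  119→124: 5 bp
  124→135: 11 bp
  135→137: 2 bp
  137→153: 16 bp
  153→159: 6 bp
  159→169: 10 bp
  169→171: 2 bp
  171→177: 6 bp
  177→184: 7 bp
  184→189: 5 bp
  189→212: 23 bp
  212→216: 4 bp
  216→225: 9 bp
  225→233: 8 bp
  233→241: 8 bp
  241→252: 11 bp
  252→266: 14 bp
  266→8 (wrap): 269-266+8 = 11 bp

[2,2,3,4,4,5,5,5,6,6,6,7,7,8,8,8,9,9,10,10,10,11,11,11,13,14,16,17,19,23]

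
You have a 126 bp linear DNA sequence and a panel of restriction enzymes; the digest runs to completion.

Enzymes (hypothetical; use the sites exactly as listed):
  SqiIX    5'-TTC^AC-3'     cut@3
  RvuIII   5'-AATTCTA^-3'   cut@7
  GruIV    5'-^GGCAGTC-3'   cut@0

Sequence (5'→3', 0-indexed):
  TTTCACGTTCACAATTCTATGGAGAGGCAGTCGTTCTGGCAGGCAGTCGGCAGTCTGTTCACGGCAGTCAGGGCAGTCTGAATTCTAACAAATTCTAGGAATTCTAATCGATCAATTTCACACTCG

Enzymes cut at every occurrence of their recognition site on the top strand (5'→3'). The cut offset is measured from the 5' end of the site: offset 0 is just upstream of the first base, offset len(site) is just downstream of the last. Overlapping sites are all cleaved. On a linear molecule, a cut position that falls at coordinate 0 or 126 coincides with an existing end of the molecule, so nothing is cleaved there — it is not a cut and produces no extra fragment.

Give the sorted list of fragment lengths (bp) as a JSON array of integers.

Per-enzyme occurrences:
  SqiIX TTCAC/3: at [1, 7, 57, 116] ⇒ [4, 10, 60, 119]
  RvuIII AATTCTA/7: at [12, 80, 90, 99] ⇒ [19, 87, 97, 106]
  GruIV GGCAGTC/0: at [25, 41, 48, 62, 71] ⇒ [25, 41, 48, 62, 71]

Pooled cuts: [4, 10, 19, 25, 41, 48, 60, 62, 71, 87, 97, 106, 119]

Fragment lengths:
  [0,4): 4 bp
  [4,10): 6 bp
  [10,19): 9 bp
  [19,25): 6 bp
  [25,41): 16 bp
  [41,48): 7 bp
  [48,60): 12 bp
  [60,62): 2 bp
  [62,71): 9 bp
  [71,87): 16 bp
  [87,97): 10 bp
  [97,106): 9 bp
  [106,119): 13 bp
  [119,126): 7 bp

[2,4,6,6,7,7,9,9,9,10,12,13,16,16]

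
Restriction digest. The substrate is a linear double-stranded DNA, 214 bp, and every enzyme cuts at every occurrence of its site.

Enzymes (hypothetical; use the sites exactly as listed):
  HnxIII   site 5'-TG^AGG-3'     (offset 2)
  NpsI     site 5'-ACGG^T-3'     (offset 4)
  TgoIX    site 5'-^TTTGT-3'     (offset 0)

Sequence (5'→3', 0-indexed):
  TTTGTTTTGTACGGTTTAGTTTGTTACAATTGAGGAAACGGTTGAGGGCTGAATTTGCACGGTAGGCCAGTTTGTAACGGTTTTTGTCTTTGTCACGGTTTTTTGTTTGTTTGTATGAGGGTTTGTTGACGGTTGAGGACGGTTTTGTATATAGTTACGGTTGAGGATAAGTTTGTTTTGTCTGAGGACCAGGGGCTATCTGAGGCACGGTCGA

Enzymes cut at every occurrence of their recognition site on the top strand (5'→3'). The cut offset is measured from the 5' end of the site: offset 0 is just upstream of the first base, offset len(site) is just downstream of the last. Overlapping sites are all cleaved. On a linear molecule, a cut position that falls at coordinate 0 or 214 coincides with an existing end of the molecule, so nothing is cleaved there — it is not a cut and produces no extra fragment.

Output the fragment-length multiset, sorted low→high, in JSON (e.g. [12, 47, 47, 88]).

[1,2,3,3,3,3,4,4,4,4,5,5,5,6,7,8,8,8,8,8,9,9,10,10,11,13,17,18,18]

Site scan:
  HnxIII TGAGG/2: at [30, 42, 115, 133, 161, 182, 200] ⇒ [32, 44, 117, 135, 163, 184, 202]
  NpsI ACGGT/4: at [10, 37, 58, 76, 94, 128, 138, 156, 206] ⇒ [14, 41, 62, 80, 98, 132, 142, 160, 210]
  TgoIX TTTGT/0: at [0, 5, 19, 70, 82, 88, 101, 105, 109, 121, 143, 171, 176] ⇒ [5, 19, 70, 82, 88, 101, 105, 109, 121, 143, 171, 176] (position 0 is a terminus of the linear molecule — no cut)

All cut coordinates (distinct, sorted): [5, 14, 19, 32, 41, 44, 62, 70, 80, 82, 88, 98, 101, 105, 109, 117, 121, 132, 135, 142, 143, 160, 163, 171, 176, 184, 202, 210]

Fragments:
  [0,5): 5 bp
  [5,14): 9 bp
  [14,19): 5 bp
  [19,32): 13 bp
  [32,41): 9 bp
  [41,44): 3 bp
  [44,62): 18 bp
  [62,70): 8 bp
  [70,80): 10 bp
  [80,82): 2 bp
  [82,88): 6 bp
  [88,98): 10 bp
  [98,101): 3 bp
  [101,105): 4 bp
  [105,109): 4 bp
  [109,117): 8 bp
  [117,121): 4 bp
  [121,132): 11 bp
  [132,135): 3 bp
  [135,142): 7 bp
  [142,143): 1 bp
  [143,160): 17 bp
  [160,163): 3 bp
  [163,171): 8 bp
  [171,176): 5 bp
  [176,184): 8 bp
  [184,202): 18 bp
  [202,210): 8 bp
  [210,214): 4 bp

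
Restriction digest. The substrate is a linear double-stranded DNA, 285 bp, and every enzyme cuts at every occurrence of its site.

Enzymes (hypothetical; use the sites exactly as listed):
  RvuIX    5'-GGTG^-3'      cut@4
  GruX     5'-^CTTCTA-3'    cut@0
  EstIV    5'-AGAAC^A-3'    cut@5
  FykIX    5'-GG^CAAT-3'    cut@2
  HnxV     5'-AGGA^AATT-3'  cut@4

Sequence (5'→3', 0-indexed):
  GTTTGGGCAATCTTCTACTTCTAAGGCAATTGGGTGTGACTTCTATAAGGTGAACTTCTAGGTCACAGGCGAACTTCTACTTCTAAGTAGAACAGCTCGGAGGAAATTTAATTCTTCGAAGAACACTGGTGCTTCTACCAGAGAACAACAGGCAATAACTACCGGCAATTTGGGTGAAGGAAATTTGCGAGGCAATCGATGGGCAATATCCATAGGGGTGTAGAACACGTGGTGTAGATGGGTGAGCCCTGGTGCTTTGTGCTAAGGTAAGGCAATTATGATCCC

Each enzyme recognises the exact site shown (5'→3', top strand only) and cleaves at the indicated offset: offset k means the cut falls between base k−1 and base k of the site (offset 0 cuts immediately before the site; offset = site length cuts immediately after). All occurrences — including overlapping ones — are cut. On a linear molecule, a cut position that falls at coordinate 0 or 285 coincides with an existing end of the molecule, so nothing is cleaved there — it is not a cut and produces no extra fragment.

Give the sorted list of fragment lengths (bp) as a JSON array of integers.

[2,3,4,5,6,6,6,6,7,7,8,9,10,10,10,11,11,11,11,13,13,13,14,15,17,18,19,20]

Scan for sites:
  RvuIX (GGTG, off=4): starts [32, 48, 127, 172, 216, 230, 240, 250] → cuts [36, 52, 131, 176, 220, 234, 244, 254]
  GruX (CTTCTA, off=0): starts [11, 17, 39, 54, 73, 79, 131] → cuts [11, 17, 39, 54, 73, 79, 131]
  EstIV (AGAACA, off=5): starts [88, 119, 141, 221] → cuts [93, 124, 146, 226]
  FykIX (GGCAAT, off=2): starts [5, 24, 150, 163, 190, 201, 270] → cuts [7, 26, 152, 165, 192, 203, 272]
  HnxV (AGGAAATT, off=4): starts [100, 177] → cuts [104, 181]

All cut coordinates (distinct, sorted): [7, 11, 17, 26, 36, 39, 52, 54, 73, 79, 93, 104, 124, 131, 146, 152, 165, 176, 181, 192, 203, 220, 226, 234, 244, 254, 272]

Fragment lengths:
  [0,7): 7 bp
  [7,11): 4 bp
  [11,17): 6 bp
  [17,26): 9 bp
  [26,36): 10 bp
  [36,39): 3 bp
  [39,52): 13 bp
  [52,54): 2 bp
  [54,73): 19 bp
  [73,79): 6 bp
  [79,93): 14 bp
  [93,104): 11 bp
  [104,124): 20 bp
  [124,131): 7 bp
  [131,146): 15 bp
  [146,152): 6 bp
  [152,165): 13 bp
  [165,176): 11 bp
  [176,181): 5 bp
  [181,192): 11 bp
  [192,203): 11 bp
  [203,220): 17 bp
  [220,226): 6 bp
  [226,234): 8 bp
  [234,244): 10 bp
  [244,254): 10 bp
  [254,272): 18 bp
  [272,285): 13 bp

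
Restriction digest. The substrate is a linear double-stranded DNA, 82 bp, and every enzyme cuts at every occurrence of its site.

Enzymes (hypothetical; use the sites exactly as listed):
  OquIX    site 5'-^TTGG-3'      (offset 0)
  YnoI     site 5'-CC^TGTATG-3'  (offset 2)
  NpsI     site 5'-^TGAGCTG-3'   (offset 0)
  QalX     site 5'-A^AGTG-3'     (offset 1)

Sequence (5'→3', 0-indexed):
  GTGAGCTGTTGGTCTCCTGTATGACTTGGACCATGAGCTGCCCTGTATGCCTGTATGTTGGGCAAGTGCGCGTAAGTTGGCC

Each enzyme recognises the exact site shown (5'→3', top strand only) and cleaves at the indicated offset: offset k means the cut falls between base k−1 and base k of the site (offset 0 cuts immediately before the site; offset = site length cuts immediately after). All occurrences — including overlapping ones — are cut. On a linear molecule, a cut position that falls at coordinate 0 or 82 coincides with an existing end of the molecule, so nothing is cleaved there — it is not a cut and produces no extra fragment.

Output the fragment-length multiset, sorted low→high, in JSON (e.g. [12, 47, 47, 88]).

Scan for sites:
  OquIX TTGG/0: at [8, 25, 57, 76] ⇒ [8, 25, 57, 76]
  YnoI CCTGTATG/2: at [15, 41, 49] ⇒ [17, 43, 51]
  NpsI TGAGCTG/0: at [1, 33] ⇒ [1, 33]
  QalX AAGTG/1: at [63] ⇒ [64]

All cut coordinates (distinct, sorted): [1, 8, 17, 25, 33, 43, 51, 57, 64, 76]

Fragments:
  [0,1): 1 bp
  [1,8): 7 bp
  [8,17): 9 bp
  [17,25): 8 bp
  [25,33): 8 bp
  [33,43): 10 bp
  [43,51): 8 bp
  [51,57): 6 bp
  [57,64): 7 bp
  [64,76): 12 bp
  [76,82): 6 bp

[1,6,6,7,7,8,8,8,9,10,12]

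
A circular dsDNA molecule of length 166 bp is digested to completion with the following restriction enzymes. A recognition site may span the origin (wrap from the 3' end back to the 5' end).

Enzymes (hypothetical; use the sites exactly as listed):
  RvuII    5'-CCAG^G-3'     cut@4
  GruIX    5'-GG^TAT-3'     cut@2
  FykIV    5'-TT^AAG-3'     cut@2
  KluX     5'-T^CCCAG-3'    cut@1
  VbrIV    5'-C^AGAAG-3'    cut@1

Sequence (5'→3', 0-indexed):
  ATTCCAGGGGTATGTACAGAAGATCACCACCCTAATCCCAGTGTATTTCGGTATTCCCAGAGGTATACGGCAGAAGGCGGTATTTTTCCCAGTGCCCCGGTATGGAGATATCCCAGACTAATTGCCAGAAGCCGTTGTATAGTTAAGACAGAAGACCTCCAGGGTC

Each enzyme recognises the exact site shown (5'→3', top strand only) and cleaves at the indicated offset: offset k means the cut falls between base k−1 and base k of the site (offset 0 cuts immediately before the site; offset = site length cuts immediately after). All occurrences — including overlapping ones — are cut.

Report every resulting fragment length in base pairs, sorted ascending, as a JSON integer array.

[3,4,5,7,7,8,8,9,11,11,13,13,15,15,18,19]

Per-enzyme occurrences:
  RvuII CCAGG/4: at [3, 158] ⇒ [7, 162]
  GruIX GGTAT/2: at [8, 49, 61, 78, 98] ⇒ [10, 51, 63, 80, 100]
  FykIV TTAAG/2: at [142] ⇒ [144]
  KluX TCCCAG/1: at [35, 54, 86, 110] ⇒ [36, 55, 87, 111]
  VbrIV CAGAAG/1: at [16, 70, 125, 148] ⇒ [17, 71, 126, 149]

Pooled cuts: [7, 10, 17, 36, 51, 55, 63, 71, 80, 87, 100, 111, 126, 144, 149, 162]

Fragments:
  7→10: 3 bp
  10→17: 7 bp
  17→36: 19 bp
  36→51: 15 bp
  51→55: 4 bp
  55→63: 8 bp
  63→71: 8 bp
  71→80: 9 bp
  80→87: 7 bp
  87→100: 13 bp
  100→111: 11 bp
  111→126: 15 bp
  126→144: 18 bp
  144→149: 5 bp
  149→162: 13 bp
  162→7 (wrap): 166-162+7 = 11 bp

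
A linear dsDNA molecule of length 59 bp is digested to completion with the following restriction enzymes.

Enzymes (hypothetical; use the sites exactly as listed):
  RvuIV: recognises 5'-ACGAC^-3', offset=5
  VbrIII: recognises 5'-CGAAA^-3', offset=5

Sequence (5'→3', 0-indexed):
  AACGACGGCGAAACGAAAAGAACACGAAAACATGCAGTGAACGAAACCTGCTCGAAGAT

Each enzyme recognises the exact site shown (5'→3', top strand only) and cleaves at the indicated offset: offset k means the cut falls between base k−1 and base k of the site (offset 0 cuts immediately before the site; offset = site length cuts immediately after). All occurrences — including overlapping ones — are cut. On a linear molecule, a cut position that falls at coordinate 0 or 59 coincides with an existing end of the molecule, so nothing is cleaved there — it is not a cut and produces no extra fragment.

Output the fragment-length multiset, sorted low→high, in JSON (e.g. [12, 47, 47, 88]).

[5,6,7,11,13,17]

Per-enzyme occurrences:
  RvuIV ACGAC/5: at [1] ⇒ [6]
  VbrIII CGAAA/5: at [8, 13, 24, 41] ⇒ [13, 18, 29, 46]

Pooled cuts: [6, 13, 18, 29, 46]

Fragment lengths:
  [0,6): 6 bp
  [6,13): 7 bp
  [13,18): 5 bp
  [18,29): 11 bp
  [29,46): 17 bp
  [46,59): 13 bp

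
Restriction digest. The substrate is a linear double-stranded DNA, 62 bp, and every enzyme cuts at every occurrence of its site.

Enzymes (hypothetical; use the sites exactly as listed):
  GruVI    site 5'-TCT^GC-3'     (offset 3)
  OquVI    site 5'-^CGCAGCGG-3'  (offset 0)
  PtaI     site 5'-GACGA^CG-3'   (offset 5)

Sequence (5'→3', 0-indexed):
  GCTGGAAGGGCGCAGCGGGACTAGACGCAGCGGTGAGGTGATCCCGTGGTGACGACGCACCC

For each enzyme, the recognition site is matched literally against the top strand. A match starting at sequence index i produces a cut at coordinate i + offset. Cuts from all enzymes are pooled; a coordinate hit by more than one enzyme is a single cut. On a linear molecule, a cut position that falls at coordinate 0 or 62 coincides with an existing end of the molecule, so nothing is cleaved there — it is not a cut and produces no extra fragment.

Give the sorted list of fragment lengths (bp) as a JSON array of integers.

[7,10,15,30]

Per-enzyme occurrences:
  GruVI (TCTGC, off=3): no sites
  OquVI (CGCAGCGG, off=0): starts [10, 25] → cuts [10, 25]
  PtaI (GACGACG, off=5): starts [50] → cuts [55]

Pooled cuts: [10, 25, 55]

Fragment lengths:
  [0,10): 10 bp
  [10,25): 15 bp
  [25,55): 30 bp
  [55,62): 7 bp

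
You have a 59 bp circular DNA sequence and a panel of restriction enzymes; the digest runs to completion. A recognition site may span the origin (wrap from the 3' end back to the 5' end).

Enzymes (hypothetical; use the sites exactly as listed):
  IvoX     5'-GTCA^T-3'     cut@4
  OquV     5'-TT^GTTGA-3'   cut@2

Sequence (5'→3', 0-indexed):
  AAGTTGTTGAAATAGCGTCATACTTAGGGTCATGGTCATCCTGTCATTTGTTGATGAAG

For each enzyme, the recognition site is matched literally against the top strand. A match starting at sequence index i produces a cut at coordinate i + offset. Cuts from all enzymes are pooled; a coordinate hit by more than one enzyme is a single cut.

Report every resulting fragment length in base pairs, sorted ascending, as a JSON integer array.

[3,6,8,12,15,15]

Per-enzyme occurrences:
  IvoX (GTCAT, off=4): starts [16, 28, 34, 42] → cuts [20, 32, 38, 46]
  OquV (TTGTTGA, off=2): starts [3, 47] → cuts [5, 49]

Pooled cuts: [5, 20, 32, 38, 46, 49]

Fragments:
  5→20: 15 bp
  20→32: 12 bp
  32→38: 6 bp
  38→46: 8 bp
  46→49: 3 bp
  49→5 (wrap): 59-49+5 = 15 bp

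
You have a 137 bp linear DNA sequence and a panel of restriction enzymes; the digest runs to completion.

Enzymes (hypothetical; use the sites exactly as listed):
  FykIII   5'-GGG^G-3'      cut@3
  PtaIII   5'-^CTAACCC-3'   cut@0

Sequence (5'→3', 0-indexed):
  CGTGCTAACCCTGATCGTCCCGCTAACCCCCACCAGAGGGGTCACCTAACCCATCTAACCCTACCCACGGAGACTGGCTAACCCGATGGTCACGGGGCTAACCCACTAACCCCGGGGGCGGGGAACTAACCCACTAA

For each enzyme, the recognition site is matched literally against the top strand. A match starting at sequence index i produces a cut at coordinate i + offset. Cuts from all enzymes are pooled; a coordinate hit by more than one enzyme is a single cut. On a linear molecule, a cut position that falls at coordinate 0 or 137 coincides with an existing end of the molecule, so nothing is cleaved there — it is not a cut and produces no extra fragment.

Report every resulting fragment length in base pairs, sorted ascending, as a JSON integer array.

[1,1,3,4,5,5,8,9,11,12,18,18,19,23]

Per-enzyme occurrences:
  FykIII (GGGG, off=3): starts [37, 93, 113, 114, 119] → cuts [40, 96, 116, 117, 122]
  PtaIII (CTAACCC, off=0): starts [4, 22, 45, 54, 77, 97, 105, 125] → cuts [4, 22, 45, 54, 77, 97, 105, 125]

Pooled cuts: [4, 22, 40, 45, 54, 77, 96, 97, 105, 116, 117, 122, 125]

Fragment lengths:
  [0,4): 4 bp
  [4,22): 18 bp
  [22,40): 18 bp
  [40,45): 5 bp
  [45,54): 9 bp
  [54,77): 23 bp
  [77,96): 19 bp
  [96,97): 1 bp
  [97,105): 8 bp
  [105,116): 11 bp
  [116,117): 1 bp
  [117,122): 5 bp
  [122,125): 3 bp
  [125,137): 12 bp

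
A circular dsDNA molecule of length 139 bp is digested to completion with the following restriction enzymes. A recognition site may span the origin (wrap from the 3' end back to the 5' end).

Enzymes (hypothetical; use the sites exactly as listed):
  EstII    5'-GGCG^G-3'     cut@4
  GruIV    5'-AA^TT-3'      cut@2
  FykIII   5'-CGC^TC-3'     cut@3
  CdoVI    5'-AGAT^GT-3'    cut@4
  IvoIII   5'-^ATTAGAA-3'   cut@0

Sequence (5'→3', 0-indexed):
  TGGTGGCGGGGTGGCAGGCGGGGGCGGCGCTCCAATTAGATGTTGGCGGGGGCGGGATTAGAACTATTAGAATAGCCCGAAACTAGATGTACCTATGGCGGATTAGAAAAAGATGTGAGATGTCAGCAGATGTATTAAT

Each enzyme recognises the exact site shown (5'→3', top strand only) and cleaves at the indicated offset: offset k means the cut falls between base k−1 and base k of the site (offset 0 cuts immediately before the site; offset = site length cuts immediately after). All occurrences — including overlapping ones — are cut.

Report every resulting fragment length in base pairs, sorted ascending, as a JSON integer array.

[1,2,4,5,6,6,6,7,7,7,9,9,10,12,12,13,23]

Per-enzyme occurrences:
  EstII (GGCGG, off=4): starts [4, 16, 22, 44, 50, 96] → cuts [8, 20, 26, 48, 54, 100]
  GruIV (AATT, off=2): starts [33, 136] → cuts [35, 138]
  FykIII (CGCTC, off=3): starts [27] → cuts [30]
  CdoVI (AGATGT, off=4): starts [37, 84, 110, 117, 127] → cuts [41, 88, 114, 121, 131]
  IvoIII (ATTAGAA, off=0): starts [56, 65, 101] → cuts [56, 65, 101]

All cut coordinates (distinct, sorted): [8, 20, 26, 30, 35, 41, 48, 54, 56, 65, 88, 100, 101, 114, 121, 131, 138]

Fragments:
  8→20: 12 bp
  20→26: 6 bp
  26→30: 4 bp
  30→35: 5 bp
  35→41: 6 bp
  41→48: 7 bp
  48→54: 6 bp
  54→56: 2 bp
  56→65: 9 bp
  65→88: 23 bp
  88→100: 12 bp
  100→101: 1 bp
  101→114: 13 bp
  114→121: 7 bp
  121→131: 10 bp
  131→138: 7 bp
  138→8 (wrap): 139-138+8 = 9 bp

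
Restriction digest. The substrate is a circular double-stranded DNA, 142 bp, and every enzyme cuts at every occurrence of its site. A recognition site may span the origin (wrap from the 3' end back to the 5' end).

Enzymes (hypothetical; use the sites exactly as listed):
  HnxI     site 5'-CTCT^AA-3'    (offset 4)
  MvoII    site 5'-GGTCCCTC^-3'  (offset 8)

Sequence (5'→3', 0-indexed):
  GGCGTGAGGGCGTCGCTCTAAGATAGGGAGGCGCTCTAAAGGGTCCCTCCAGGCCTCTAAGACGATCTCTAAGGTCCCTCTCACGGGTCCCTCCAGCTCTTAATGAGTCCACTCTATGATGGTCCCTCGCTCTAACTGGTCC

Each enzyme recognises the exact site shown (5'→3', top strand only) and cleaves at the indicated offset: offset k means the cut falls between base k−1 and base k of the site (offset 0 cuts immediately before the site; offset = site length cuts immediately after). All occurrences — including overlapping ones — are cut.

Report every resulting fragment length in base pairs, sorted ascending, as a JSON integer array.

Site scan:
  HnxI CTCTAA/4: at [15, 33, 54, 66, 129] ⇒ [19, 37, 58, 70, 133]
  MvoII GGTCCCTC/8: at [41, 72, 85, 120] ⇒ [49, 80, 93, 128]

All cut coordinates (distinct, sorted): [19, 37, 49, 58, 70, 80, 93, 128, 133]

Fragment lengths:
  19→37: 18 bp
  37→49: 12 bp
  49→58: 9 bp
  58→70: 12 bp
  70→80: 10 bp
  80→93: 13 bp
  93→128: 35 bp
  128→133: 5 bp
  133→19 (wrap): 142-133+19 = 28 bp

[5,9,10,12,12,13,18,28,35]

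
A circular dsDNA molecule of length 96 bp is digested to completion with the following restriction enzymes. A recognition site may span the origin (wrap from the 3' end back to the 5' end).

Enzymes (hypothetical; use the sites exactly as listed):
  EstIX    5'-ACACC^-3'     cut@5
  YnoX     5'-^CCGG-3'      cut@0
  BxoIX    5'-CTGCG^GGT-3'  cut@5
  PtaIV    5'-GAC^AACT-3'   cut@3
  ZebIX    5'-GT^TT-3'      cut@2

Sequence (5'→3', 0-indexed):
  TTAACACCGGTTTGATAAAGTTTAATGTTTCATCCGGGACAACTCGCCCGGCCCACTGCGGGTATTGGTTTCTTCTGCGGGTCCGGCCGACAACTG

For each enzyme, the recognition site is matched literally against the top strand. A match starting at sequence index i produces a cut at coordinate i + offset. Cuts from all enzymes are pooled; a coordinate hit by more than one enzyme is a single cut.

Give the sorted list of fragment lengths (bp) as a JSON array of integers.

[2,3,3,5,7,7,7,9,9,10,10,11,13]

Scan for sites:
  EstIX (ACACC, off=5): starts [3] → cuts [8]
  YnoX (CCGG, off=0): starts [6, 33, 47, 82] → cuts [6, 33, 47, 82]
  BxoIX (CTGCGGGT, off=5): starts [55, 74] → cuts [60, 79]
  PtaIV (GACAACT, off=3): starts [37, 88] → cuts [40, 91]
  ZebIX (GTTT, off=2): starts [9, 19, 26, 67] → cuts [11, 21, 28, 69]

All cut coordinates (distinct, sorted): [6, 8, 11, 21, 28, 33, 40, 47, 60, 69, 79, 82, 91]

Fragments:
  6→8: 2 bp
  8→11: 3 bp
  11→21: 10 bp
  21→28: 7 bp
  28→33: 5 bp
  33→40: 7 bp
  40→47: 7 bp
  47→60: 13 bp
  60→69: 9 bp
  69→79: 10 bp
  79→82: 3 bp
  82→91: 9 bp
  91→6 (wrap): 96-91+6 = 11 bp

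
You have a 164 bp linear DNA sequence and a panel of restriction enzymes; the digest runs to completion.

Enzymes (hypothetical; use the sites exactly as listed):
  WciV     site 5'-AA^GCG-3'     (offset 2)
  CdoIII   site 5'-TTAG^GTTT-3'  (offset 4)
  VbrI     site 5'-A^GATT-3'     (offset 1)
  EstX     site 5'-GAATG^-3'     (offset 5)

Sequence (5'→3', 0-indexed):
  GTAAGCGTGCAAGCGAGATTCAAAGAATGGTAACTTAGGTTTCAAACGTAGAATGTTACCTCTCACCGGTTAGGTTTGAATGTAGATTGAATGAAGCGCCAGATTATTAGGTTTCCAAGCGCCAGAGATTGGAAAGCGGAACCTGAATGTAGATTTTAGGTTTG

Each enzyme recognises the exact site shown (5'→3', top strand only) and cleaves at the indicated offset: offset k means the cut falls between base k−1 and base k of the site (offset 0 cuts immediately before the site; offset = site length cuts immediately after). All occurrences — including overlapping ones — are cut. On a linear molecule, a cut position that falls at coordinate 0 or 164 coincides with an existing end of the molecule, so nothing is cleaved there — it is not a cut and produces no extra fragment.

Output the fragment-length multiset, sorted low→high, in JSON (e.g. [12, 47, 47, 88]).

[2,2,2,4,4,5,6,8,8,8,8,9,9,9,9,9,13,14,17,18]

Scan for sites:
  WciV AAGCG/2: at [2, 10, 93, 116, 133] ⇒ [4, 12, 95, 118, 135]
  CdoIII TTAGGTTT/4: at [34, 69, 106, 155] ⇒ [38, 73, 110, 159]
  VbrI AGATT/1: at [15, 83, 100, 125, 150] ⇒ [16, 84, 101, 126, 151]
  EstX GAATG/5: at [24, 50, 77, 88, 144] ⇒ [29, 55, 82, 93, 149]

Pooled cuts: [4, 12, 16, 29, 38, 55, 73, 82, 84, 93, 95, 101, 110, 118, 126, 135, 149, 151, 159]

Fragments:
  [0,4): 4 bp
  [4,12): 8 bp
  [12,16): 4 bp
  [16,29): 13 bp
  [29,38): 9 bp
  [38,55): 17 bp
  [55,73): 18 bp
  [73,82): 9 bp
  [82,84): 2 bp
  [84,93): 9 bp
  [93,95): 2 bp
  [95,101): 6 bp
  [101,110): 9 bp
  [110,118): 8 bp
  [118,126): 8 bp
  [126,135): 9 bp
  [135,149): 14 bp
  [149,151): 2 bp
  [151,159): 8 bp
  [159,164): 5 bp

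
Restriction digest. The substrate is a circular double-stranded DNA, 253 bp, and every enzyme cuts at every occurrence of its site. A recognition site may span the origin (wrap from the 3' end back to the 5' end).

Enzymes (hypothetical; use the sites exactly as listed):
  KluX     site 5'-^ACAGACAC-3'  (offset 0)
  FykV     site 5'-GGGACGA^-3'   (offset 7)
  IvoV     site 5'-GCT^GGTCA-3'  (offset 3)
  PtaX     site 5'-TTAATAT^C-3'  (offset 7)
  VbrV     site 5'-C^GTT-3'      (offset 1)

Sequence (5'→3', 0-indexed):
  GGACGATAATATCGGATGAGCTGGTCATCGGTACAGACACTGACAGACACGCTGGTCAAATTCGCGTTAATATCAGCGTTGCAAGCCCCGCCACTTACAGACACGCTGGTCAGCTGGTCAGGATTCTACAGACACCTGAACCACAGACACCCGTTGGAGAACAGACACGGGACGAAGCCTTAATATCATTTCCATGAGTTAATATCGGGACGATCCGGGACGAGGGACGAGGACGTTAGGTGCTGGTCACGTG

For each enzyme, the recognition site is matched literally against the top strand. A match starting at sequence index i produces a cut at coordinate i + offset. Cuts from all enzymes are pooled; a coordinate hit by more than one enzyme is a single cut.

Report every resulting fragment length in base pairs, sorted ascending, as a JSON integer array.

[4,4,7,8,8,8,8,10,10,10,10,10,11,11,11,12,12,15,15,15,16,19,19]

Site scan:
  KluX (ACAGACAC, off=0): starts [32, 42, 96, 127, 142, 160] → cuts [32, 42, 96, 127, 142, 160]
  FykV (GGGACGA, off=7): starts [168, 206, 216, 223, 252] → cuts [6, 175, 213, 223, 230]
  IvoV (GCTGGTCA, off=3): starts [19, 50, 104, 112, 241] → cuts [22, 53, 107, 115, 244]
  PtaX (TTAATATC, off=7): starts [66, 179, 198] → cuts [73, 186, 205]
  VbrV (CGTT, off=1): starts [64, 76, 151, 233] → cuts [65, 77, 152, 234]

All cut coordinates (distinct, sorted): [6, 22, 32, 42, 53, 65, 73, 77, 96, 107, 115, 127, 142, 152, 160, 175, 186, 205, 213, 223, 230, 234, 244]

Fragments:
  6→22: 16 bp
  22→32: 10 bp
  32→42: 10 bp
  42→53: 11 bp
  53→65: 12 bp
  65→73: 8 bp
  73→77: 4 bp
  77→96: 19 bp
  96→107: 11 bp
  107→115: 8 bp
  115→127: 12 bp
  127→142: 15 bp
  142→152: 10 bp
  152→160: 8 bp
  160→175: 15 bp
  175→186: 11 bp
  186→205: 19 bp
  205→213: 8 bp
  213→223: 10 bp
  223→230: 7 bp
  230→234: 4 bp
  234→244: 10 bp
  244→6 (wrap): 253-244+6 = 15 bp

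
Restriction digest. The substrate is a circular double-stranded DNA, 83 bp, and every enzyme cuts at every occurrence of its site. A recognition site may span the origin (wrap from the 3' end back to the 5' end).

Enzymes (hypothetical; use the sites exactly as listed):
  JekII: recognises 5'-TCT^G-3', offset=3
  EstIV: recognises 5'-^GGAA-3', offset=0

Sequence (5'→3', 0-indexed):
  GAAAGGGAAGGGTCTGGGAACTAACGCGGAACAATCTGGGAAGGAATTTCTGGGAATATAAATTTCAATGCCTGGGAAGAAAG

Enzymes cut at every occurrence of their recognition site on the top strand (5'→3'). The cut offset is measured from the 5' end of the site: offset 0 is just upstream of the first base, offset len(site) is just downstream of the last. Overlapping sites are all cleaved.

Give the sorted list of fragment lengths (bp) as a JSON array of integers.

Scan for sites:
  JekII TCTG/3: at [12, 34, 48] ⇒ [15, 37, 51]
  EstIV GGAA/0: at [5, 16, 27, 38, 42, 52, 74, 82] ⇒ [5, 16, 27, 38, 42, 52, 74, 82]

All cut coordinates (distinct, sorted): [5, 15, 16, 27, 37, 38, 42, 51, 52, 74, 82]

Fragments:
  5→15: 10 bp
  15→16: 1 bp
  16→27: 11 bp
  27→37: 10 bp
  37→38: 1 bp
  38→42: 4 bp
  42→51: 9 bp
  51→52: 1 bp
  52→74: 22 bp
  74→82: 8 bp
  82→5 (wrap): 83-82+5 = 6 bp

[1,1,1,4,6,8,9,10,10,11,22]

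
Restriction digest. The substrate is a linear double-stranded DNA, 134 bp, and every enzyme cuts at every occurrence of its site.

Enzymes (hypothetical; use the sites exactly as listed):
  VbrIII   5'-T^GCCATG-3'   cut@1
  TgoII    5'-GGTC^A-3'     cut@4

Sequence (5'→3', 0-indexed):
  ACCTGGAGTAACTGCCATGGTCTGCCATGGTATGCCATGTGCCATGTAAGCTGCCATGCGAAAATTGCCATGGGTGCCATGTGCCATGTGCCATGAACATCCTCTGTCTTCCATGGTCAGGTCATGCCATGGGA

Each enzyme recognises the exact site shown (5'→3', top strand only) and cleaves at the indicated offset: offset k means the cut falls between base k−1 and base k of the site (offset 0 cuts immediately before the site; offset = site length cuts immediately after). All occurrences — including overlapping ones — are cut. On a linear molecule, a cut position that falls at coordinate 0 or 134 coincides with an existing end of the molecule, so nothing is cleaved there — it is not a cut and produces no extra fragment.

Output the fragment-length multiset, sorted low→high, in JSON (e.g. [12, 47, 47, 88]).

[2,5,7,7,7,9,9,10,10,12,13,14,29]

Scan for sites:
  VbrIII TGCCATG/1: at [12, 22, 32, 39, 51, 65, 74, 81, 88, 124] ⇒ [13, 23, 33, 40, 52, 66, 75, 82, 89, 125]
  TgoII GGTCA/4: at [114, 119] ⇒ [118, 123]

All cut coordinates (distinct, sorted): [13, 23, 33, 40, 52, 66, 75, 82, 89, 118, 123, 125]

Fragment lengths:
  [0,13): 13 bp
  [13,23): 10 bp
  [23,33): 10 bp
  [33,40): 7 bp
  [40,52): 12 bp
  [52,66): 14 bp
  [66,75): 9 bp
  [75,82): 7 bp
  [82,89): 7 bp
  [89,118): 29 bp
  [118,123): 5 bp
  [123,125): 2 bp
  [125,134): 9 bp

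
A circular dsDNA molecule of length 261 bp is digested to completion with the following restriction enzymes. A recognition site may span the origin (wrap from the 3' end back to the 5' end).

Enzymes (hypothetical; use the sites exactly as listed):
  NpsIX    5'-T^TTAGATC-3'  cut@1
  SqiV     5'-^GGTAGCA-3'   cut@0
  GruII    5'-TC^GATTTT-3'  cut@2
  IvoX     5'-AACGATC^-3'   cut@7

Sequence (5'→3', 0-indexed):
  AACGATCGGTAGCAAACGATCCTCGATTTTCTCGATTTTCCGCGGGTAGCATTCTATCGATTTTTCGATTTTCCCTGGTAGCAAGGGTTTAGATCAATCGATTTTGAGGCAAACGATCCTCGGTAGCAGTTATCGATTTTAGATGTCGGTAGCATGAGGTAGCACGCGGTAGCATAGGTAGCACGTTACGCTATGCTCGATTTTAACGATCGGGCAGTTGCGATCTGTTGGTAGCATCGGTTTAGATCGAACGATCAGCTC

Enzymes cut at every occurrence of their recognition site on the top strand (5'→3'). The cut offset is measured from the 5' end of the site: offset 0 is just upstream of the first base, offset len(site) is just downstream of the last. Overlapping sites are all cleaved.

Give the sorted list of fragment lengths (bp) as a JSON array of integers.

Per-enzyme occurrences:
  NpsIX TTTAGATC/1: at [87, 240] ⇒ [88, 241]
  SqiV GGTAGCA/0: at [7, 44, 76, 121, 147, 157, 167, 176, 229] ⇒ [7, 44, 76, 121, 147, 157, 167, 176, 229]
  GruII TCGATTTT/2: at [22, 31, 56, 64, 97, 132, 196] ⇒ [24, 33, 58, 66, 99, 134, 198]
  IvoX AACGATC/7: at [0, 14, 111, 204, 249] ⇒ [7, 21, 118, 211, 256]

Pooled cuts: [7, 21, 24, 33, 44, 58, 66, 76, 88, 99, 118, 121, 134, 147, 157, 167, 176, 198, 211, 229, 241, 256]

Fragment lengths:
  7→21: 14 bp
  21→24: 3 bp
  24→33: 9 bp
  33→44: 11 bp
  44→58: 14 bp
  58→66: 8 bp
  66→76: 10 bp
  76→88: 12 bp
  88→99: 11 bp
  99→118: 19 bp
  118→121: 3 bp
  121→134: 13 bp
  134→147: 13 bp
  147→157: 10 bp
  157→167: 10 bp
  167→176: 9 bp
  176→198: 22 bp
  198→211: 13 bp
  211→229: 18 bp
  229→241: 12 bp
  241→256: 15 bp
  256→7 (wrap): 261-256+7 = 12 bp

[3,3,8,9,9,10,10,10,11,11,12,12,12,13,13,13,14,14,15,18,19,22]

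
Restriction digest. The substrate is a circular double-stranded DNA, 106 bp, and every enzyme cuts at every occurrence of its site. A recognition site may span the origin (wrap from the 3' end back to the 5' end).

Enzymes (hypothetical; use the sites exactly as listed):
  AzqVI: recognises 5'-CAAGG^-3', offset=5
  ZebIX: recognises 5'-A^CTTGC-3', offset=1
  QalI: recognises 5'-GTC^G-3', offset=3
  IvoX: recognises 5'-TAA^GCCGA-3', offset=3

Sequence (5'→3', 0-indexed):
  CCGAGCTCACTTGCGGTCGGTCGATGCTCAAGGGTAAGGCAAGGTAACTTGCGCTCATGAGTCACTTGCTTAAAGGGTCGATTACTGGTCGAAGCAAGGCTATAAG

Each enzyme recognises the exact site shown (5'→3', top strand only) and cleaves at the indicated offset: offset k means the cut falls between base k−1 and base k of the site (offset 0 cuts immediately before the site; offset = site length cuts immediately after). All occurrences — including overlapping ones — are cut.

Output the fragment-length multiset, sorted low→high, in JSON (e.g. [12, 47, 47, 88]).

[3,4,6,9,9,10,11,11,11,15,17]

Scan for sites:
  AzqVI (CAAGG, off=5): starts [28, 39, 94] → cuts [33, 44, 99]
  ZebIX (ACTTGC, off=1): starts [8, 46, 63] → cuts [9, 47, 64]
  QalI (GTCG, off=3): starts [15, 19, 76, 87] → cuts [18, 22, 79, 90]
  IvoX (TAAGCCGA, off=3): starts [102] → cuts [105]

All cut coordinates (distinct, sorted): [9, 18, 22, 33, 44, 47, 64, 79, 90, 99, 105]

Fragment lengths:
  9→18: 9 bp
  18→22: 4 bp
  22→33: 11 bp
  33→44: 11 bp
  44→47: 3 bp
  47→64: 17 bp
  64→79: 15 bp
  79→90: 11 bp
  90→99: 9 bp
  99→105: 6 bp
  105→9 (wrap): 106-105+9 = 10 bp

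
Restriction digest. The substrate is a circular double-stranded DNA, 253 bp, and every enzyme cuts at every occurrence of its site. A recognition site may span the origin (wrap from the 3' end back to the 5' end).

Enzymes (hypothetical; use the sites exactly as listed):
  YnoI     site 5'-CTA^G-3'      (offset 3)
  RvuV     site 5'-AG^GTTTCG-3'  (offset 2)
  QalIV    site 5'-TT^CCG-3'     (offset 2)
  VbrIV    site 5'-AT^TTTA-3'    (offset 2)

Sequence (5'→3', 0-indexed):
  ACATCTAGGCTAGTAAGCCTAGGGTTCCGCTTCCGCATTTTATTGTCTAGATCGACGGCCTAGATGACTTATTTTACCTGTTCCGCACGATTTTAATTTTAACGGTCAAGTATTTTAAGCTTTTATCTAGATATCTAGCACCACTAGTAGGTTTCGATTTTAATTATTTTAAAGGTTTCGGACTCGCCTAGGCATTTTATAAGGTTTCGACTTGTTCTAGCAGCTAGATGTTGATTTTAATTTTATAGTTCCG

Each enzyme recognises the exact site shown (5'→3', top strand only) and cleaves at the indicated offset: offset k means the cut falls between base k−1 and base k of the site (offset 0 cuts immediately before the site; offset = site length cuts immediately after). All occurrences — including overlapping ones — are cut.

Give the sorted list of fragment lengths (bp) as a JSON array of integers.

[4,5,5,5,6,6,6,6,7,7,8,8,8,9,9,9,9,9,9,10,10,10,11,13,16,16,16,16]

Scan for sites:
  YnoI CTAG/3: at [4, 9, 18, 46, 59, 126, 134, 143, 187, 216, 223] ⇒ [7, 12, 21, 49, 62, 129, 137, 146, 190, 219, 226]
  RvuV AGGTTTCG/2: at [148, 172, 201] ⇒ [150, 174, 203]
  QalIV TTCCG/2: at [24, 30, 80, 248] ⇒ [26, 32, 82, 250]
  VbrIV ATTTTA/2: at [36, 70, 89, 95, 111, 156, 165, 193, 233, 239] ⇒ [38, 72, 91, 97, 113, 158, 167, 195, 235, 241]

Pooled cuts: [7, 12, 21, 26, 32, 38, 49, 62, 72, 82, 91, 97, 113, 129, 137, 146, 150, 158, 167, 174, 190, 195, 203, 219, 226, 235, 241, 250]

Fragment lengths:
  7→12: 5 bp
  12→21: 9 bp
  21→26: 5 bp
  26→32: 6 bp
  32→38: 6 bp
  38→49: 11 bp
  49→62: 13 bp
  62→72: 10 bp
  72→82: 10 bp
  82→91: 9 bp
  91→97: 6 bp
  97→113: 16 bp
  113→129: 16 bp
  129→137: 8 bp
  137→146: 9 bp
  146→150: 4 bp
  150→158: 8 bp
  158→167: 9 bp
  167→174: 7 bp
  174→190: 16 bp
  190→195: 5 bp
  195→203: 8 bp
  203→219: 16 bp
  219→226: 7 bp
  226→235: 9 bp
  235→241: 6 bp
  241→250: 9 bp
  250→7 (wrap): 253-250+7 = 10 bp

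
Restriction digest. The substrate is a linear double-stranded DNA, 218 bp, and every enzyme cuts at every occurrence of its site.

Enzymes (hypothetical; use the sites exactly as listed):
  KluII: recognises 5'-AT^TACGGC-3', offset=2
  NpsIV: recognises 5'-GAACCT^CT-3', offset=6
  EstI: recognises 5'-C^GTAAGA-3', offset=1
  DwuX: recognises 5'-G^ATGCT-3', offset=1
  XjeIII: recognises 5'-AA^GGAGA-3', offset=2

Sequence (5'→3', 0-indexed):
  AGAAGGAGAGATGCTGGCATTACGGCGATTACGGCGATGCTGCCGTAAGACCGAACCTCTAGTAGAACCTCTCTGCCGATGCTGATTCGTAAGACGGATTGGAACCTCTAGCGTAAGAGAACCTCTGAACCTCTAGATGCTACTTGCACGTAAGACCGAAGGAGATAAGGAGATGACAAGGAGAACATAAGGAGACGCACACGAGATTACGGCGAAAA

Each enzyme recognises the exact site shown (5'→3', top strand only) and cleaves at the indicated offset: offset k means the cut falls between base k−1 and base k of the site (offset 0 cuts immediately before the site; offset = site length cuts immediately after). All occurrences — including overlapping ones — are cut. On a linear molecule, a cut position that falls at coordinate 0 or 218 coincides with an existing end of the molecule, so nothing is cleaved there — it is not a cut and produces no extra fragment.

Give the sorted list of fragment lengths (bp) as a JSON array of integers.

[4,4,5,6,7,8,8,8,8,9,10,10,11,11,11,11,12,12,13,14,17,19]

Site scan:
  KluII ATTACGGC/2: at [18, 27, 205] ⇒ [20, 29, 207]
  NpsIV GAACCTCT/6: at [52, 64, 101, 118, 126] ⇒ [58, 70, 107, 124, 132]
  EstI CGTAAGA/1: at [43, 87, 111, 148] ⇒ [44, 88, 112, 149]
  DwuX GATGCT/1: at [9, 35, 77, 135] ⇒ [10, 36, 78, 136]
  XjeIII AAGGAGA/2: at [2, 158, 166, 177, 188] ⇒ [4, 160, 168, 179, 190]

All cut coordinates (distinct, sorted): [4, 10, 20, 29, 36, 44, 58, 70, 78, 88, 107, 112, 124, 132, 136, 149, 160, 168, 179, 190, 207]

Fragment lengths:
  [0,4): 4 bp
  [4,10): 6 bp
  [10,20): 10 bp
  [20,29): 9 bp
  [29,36): 7 bp
  [36,44): 8 bp
  [44,58): 14 bp
  [58,70): 12 bp
  [70,78): 8 bp
  [78,88): 10 bp
  [88,107): 19 bp
  [107,112): 5 bp
  [112,124): 12 bp
  [124,132): 8 bp
  [132,136): 4 bp
  [136,149): 13 bp
  [149,160): 11 bp
  [160,168): 8 bp
  [168,179): 11 bp
  [179,190): 11 bp
  [190,207): 17 bp
  [207,218): 11 bp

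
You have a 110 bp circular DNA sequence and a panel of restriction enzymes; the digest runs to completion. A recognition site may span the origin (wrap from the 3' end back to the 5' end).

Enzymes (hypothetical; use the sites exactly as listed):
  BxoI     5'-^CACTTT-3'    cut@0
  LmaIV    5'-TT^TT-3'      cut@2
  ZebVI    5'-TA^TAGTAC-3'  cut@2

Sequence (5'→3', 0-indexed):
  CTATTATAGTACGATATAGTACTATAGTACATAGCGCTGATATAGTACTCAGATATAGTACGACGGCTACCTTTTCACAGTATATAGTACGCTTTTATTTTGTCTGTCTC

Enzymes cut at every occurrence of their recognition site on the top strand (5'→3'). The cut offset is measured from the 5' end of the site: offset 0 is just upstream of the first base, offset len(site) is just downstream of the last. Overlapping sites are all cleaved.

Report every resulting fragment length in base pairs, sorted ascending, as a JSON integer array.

[5,8,10,10,11,13,17,18,18]

Scan for sites:
  BxoI (CACTTT, off=0): no sites
  LmaIV (TTTT, off=2): starts [71, 92, 97] → cuts [73, 94, 99]
  ZebVI (TATAGTAC, off=2): starts [4, 14, 22, 40, 53, 82] → cuts [6, 16, 24, 42, 55, 84]

All cut coordinates (distinct, sorted): [6, 16, 24, 42, 55, 73, 84, 94, 99]

Fragments:
  6→16: 10 bp
  16→24: 8 bp
  24→42: 18 bp
  42→55: 13 bp
  55→73: 18 bp
  73→84: 11 bp
  84→94: 10 bp
  94→99: 5 bp
  99→6 (wrap): 110-99+6 = 17 bp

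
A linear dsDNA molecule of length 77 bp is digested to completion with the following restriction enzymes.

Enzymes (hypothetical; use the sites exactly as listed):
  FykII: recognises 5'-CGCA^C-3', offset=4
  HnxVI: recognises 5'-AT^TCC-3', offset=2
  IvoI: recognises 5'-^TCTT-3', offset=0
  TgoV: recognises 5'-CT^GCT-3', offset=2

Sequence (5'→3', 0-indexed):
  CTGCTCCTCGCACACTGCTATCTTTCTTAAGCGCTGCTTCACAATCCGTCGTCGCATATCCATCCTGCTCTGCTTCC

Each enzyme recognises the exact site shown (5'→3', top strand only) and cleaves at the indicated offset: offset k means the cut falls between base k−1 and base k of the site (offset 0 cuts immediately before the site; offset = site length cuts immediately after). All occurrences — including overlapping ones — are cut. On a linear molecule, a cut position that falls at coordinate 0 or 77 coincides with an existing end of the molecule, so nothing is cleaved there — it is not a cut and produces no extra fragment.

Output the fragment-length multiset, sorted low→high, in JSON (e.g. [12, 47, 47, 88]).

[2,4,4,4,5,6,10,11,31]

Per-enzyme occurrences:
  FykII CGCAC/4: at [8] ⇒ [12]
  HnxVI (ATTCC, off=2): no sites
  IvoI TCTT/0: at [20, 24] ⇒ [20, 24]
  TgoV CTGCT/2: at [0, 14, 33, 64, 69] ⇒ [2, 16, 35, 66, 71]

Pooled cuts: [2, 12, 16, 20, 24, 35, 66, 71]

Fragment lengths:
  [0,2): 2 bp
  [2,12): 10 bp
  [12,16): 4 bp
  [16,20): 4 bp
  [20,24): 4 bp
  [24,35): 11 bp
  [35,66): 31 bp
  [66,71): 5 bp
  [71,77): 6 bp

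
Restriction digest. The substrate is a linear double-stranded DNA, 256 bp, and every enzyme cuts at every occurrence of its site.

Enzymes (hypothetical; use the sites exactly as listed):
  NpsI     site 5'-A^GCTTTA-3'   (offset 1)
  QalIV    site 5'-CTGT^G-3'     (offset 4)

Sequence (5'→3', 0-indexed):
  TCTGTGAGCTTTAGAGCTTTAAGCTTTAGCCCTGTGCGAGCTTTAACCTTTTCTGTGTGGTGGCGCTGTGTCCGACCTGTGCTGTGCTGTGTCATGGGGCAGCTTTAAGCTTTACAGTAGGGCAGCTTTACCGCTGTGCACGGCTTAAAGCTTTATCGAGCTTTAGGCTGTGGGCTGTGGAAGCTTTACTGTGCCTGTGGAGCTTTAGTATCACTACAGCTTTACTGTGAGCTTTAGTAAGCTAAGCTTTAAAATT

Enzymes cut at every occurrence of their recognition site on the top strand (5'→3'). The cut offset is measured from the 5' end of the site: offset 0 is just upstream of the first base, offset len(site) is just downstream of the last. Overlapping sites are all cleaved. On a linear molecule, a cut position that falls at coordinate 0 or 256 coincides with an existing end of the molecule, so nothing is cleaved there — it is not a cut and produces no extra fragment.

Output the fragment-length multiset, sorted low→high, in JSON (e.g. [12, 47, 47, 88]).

Per-enzyme occurrences:
  NpsI (AGCTTTA, off=1): starts [6, 14, 21, 38, 100, 107, 123, 148, 158, 181, 200, 217, 229, 244] → cuts [7, 15, 22, 39, 101, 108, 124, 149, 159, 182, 201, 218, 230, 245]
  QalIV (CTGTG, off=4): starts [1, 31, 52, 65, 76, 81, 86, 133, 167, 174, 188, 194, 224] → cuts [5, 35, 56, 69, 80, 85, 90, 137, 171, 178, 192, 198, 228]

All cut coordinates (distinct, sorted): [5, 7, 15, 22, 35, 39, 56, 69, 80, 85, 90, 101, 108, 124, 137, 149, 159, 171, 178, 182, 192, 198, 201, 218, 228, 230, 245]

Fragments:
  [0,5): 5 bp
  [5,7): 2 bp
  [7,15): 8 bp
  [15,22): 7 bp
  [22,35): 13 bp
  [35,39): 4 bp
  [39,56): 17 bp
  [56,69): 13 bp
  [69,80): 11 bp
  [80,85): 5 bp
  [85,90): 5 bp
  [90,101): 11 bp
  [101,108): 7 bp
  [108,124): 16 bp
  [124,137): 13 bp
  [137,149): 12 bp
  [149,159): 10 bp
  [159,171): 12 bp
  [171,178): 7 bp
  [178,182): 4 bp
  [182,192): 10 bp
  [192,198): 6 bp
  [198,201): 3 bp
  [201,218): 17 bp
  [218,228): 10 bp
  [228,230): 2 bp
  [230,245): 15 bp
  [245,256): 11 bp

[2,2,3,4,4,5,5,5,6,7,7,7,8,10,10,10,11,11,11,12,12,13,13,13,15,16,17,17]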